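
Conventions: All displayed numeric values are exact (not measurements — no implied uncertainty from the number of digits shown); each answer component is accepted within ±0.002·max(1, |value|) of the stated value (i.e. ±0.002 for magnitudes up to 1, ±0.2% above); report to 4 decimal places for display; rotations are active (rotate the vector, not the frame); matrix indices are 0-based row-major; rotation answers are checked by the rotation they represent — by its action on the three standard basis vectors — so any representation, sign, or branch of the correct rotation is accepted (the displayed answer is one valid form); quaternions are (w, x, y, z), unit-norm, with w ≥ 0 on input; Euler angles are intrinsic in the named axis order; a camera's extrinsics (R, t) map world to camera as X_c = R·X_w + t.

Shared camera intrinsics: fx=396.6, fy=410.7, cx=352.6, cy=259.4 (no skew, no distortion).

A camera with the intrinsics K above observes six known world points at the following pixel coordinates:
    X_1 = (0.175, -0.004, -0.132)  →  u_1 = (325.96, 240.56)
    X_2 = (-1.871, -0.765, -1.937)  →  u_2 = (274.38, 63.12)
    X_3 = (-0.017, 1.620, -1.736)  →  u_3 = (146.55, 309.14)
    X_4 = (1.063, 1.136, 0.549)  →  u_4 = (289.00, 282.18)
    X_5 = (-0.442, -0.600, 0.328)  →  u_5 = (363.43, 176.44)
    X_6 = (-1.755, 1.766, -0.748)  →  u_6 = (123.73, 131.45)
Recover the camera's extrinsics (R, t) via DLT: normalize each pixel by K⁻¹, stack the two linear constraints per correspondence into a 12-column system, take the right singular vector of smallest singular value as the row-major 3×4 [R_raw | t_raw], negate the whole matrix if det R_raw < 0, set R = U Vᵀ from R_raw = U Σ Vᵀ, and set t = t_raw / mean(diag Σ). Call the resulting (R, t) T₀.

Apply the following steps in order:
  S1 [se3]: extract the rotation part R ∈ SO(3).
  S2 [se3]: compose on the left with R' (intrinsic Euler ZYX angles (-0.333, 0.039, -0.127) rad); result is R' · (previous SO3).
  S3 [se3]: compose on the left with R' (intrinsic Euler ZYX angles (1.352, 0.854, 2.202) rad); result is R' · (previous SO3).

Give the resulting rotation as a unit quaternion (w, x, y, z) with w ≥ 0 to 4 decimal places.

source (pnp_recover): camera pose = R=[0.2512 -0.9440 0.2139; 0.8787 0.1298 -0.4593; 0.4058 0.3033 0.8621], t=(-0.3800, -0.4600, 5.4102)
after S1 (rot_of_se3): [0.2512 -0.9440 0.2139; 0.8787 0.1298 -0.4593; 0.4058 0.3033 0.8621]
after S2 (compose_so3): [0.5497 -0.8264 0.1224; 0.7866 0.4627 -0.4089; 0.2813 0.3210 0.9043]
after S3 (compose_so3): [0.8299 0.4318 0.3532; 0.5477 -0.5100 -0.6633; -0.1062 0.7439 -0.6597]

rotation (quat) = (0.4063, 0.8660, 0.2828, 0.0713)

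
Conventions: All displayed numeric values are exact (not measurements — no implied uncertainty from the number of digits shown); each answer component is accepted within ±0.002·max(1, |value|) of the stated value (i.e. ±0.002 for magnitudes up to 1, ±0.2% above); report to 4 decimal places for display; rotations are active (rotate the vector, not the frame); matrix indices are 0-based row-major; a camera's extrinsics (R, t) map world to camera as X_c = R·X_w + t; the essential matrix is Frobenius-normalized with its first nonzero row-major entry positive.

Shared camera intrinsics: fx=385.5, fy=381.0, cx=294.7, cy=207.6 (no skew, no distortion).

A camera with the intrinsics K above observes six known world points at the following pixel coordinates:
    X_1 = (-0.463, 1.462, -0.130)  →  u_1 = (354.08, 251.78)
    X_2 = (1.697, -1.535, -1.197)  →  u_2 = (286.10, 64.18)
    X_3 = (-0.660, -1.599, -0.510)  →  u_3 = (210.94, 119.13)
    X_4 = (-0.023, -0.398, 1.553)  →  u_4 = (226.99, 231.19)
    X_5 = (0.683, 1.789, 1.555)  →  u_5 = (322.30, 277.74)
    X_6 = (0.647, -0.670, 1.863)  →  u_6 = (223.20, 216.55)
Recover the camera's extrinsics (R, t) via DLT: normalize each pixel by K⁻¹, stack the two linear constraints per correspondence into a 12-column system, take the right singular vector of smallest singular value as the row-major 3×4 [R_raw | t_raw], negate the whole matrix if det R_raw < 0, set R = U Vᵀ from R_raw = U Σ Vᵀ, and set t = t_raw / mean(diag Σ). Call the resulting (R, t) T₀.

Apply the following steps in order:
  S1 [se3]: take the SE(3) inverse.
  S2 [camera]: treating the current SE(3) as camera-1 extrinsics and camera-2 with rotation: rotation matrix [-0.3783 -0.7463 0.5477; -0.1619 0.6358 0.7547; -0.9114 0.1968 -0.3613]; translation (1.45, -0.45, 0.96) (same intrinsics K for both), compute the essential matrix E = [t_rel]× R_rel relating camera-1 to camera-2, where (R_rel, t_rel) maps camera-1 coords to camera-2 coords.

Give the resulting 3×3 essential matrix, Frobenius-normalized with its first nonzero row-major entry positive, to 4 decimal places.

source (pnp_recover): camera pose = R=[0.2721 0.7781 -0.5661; -0.4454 0.6234 0.6426; 0.8530 0.0773 0.5162], t=(-0.1100, -0.3000, 6.6794)
after S1 (invert_se3): R=[0.2721 -0.4454 0.8530; 0.7781 0.6234 0.0773; -0.5661 0.6426 0.5162], t=(-5.8009, -0.2436, -3.3176)
after S2 (essential): [0.2389 0.2241 -0.3258; -0.2467 -0.4298 0.2465; 0.1372 -0.4916 -0.4687]

matrix = [0.2389 0.2241 -0.3258; -0.2467 -0.4298 0.2465; 0.1372 -0.4916 -0.4687]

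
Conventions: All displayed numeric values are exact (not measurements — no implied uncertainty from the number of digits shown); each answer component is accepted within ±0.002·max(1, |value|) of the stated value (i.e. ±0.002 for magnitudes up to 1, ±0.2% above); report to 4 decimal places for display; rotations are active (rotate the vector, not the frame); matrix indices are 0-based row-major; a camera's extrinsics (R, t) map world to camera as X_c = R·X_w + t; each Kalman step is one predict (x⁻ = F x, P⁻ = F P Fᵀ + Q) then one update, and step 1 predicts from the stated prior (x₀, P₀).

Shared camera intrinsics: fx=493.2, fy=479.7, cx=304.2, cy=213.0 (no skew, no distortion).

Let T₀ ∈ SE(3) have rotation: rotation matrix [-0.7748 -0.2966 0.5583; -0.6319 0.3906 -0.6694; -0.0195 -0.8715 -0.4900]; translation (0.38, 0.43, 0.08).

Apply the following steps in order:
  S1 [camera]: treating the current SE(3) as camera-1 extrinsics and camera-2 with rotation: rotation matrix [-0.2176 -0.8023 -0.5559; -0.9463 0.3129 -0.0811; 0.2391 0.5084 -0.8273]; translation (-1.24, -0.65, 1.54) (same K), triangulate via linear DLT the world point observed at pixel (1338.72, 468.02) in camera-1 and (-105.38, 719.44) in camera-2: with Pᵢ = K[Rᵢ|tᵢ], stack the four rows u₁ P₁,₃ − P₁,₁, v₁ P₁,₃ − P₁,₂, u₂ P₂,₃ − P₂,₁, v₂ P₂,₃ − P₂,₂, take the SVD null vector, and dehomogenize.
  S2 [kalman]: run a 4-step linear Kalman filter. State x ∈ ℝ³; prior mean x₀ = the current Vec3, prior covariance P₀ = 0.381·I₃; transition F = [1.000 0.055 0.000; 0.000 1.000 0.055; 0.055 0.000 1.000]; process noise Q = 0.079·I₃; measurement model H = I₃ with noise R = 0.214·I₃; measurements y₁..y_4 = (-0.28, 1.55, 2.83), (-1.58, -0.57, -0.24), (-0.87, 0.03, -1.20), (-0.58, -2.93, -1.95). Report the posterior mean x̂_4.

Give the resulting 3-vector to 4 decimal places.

result = (-0.8720, -1.3245, -1.0256)

after S1 (triangulate): (-1.3783, -1.2490, 0.4344)
after S2 (kf_track): (-0.8720, -1.3245, -1.0256)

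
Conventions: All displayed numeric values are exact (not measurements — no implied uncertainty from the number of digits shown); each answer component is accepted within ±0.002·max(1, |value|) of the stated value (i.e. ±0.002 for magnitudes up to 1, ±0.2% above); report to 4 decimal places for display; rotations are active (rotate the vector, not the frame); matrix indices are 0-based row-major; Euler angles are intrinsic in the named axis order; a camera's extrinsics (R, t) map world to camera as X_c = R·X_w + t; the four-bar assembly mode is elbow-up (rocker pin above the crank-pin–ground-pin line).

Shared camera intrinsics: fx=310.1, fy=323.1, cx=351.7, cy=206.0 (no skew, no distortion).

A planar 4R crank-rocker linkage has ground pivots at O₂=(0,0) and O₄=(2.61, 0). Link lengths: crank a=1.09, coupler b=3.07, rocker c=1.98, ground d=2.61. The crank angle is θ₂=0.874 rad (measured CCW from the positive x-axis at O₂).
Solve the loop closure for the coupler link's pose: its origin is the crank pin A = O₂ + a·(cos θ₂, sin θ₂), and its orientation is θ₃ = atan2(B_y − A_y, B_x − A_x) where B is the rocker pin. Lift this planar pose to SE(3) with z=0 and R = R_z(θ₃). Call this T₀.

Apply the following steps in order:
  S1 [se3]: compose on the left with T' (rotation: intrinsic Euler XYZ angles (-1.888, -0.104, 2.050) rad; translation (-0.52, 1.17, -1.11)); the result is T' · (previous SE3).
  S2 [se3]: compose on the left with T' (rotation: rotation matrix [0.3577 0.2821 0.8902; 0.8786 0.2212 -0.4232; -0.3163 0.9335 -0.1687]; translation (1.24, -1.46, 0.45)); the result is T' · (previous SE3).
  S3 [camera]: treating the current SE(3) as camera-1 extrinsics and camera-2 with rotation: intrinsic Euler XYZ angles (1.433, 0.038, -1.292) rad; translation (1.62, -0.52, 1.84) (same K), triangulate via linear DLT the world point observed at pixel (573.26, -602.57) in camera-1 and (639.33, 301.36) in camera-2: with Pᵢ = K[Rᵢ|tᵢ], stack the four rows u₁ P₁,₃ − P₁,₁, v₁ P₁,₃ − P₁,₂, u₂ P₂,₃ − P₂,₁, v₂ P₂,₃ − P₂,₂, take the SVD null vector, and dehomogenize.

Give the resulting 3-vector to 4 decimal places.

result = (-0.6624, 1.0568, -1.1396)

source (fourbar_fk): coupler pose = R=[0.9610 -0.2766 0.0000; 0.2766 0.9610 0.0000; 0.0000 0.0000 1.0000], t=(0.6995, 0.8359, 0.0000)
after S1 (compose_se3): R=[-0.6848 -0.7213 -0.1038; -0.2941 0.1432 0.9450; -0.6668 0.6776 -0.3102], t=(-1.5785, 0.9916, -1.2991)
after S2 (compose_se3): R=[-0.9215 0.3856 -0.0467; -0.3846 -0.8888 0.2491; 0.0545 0.2475 0.9673], t=(-0.2014, -2.0778, 2.0942)
after S3 (triangulate): (-0.6624, 1.0568, -1.1396)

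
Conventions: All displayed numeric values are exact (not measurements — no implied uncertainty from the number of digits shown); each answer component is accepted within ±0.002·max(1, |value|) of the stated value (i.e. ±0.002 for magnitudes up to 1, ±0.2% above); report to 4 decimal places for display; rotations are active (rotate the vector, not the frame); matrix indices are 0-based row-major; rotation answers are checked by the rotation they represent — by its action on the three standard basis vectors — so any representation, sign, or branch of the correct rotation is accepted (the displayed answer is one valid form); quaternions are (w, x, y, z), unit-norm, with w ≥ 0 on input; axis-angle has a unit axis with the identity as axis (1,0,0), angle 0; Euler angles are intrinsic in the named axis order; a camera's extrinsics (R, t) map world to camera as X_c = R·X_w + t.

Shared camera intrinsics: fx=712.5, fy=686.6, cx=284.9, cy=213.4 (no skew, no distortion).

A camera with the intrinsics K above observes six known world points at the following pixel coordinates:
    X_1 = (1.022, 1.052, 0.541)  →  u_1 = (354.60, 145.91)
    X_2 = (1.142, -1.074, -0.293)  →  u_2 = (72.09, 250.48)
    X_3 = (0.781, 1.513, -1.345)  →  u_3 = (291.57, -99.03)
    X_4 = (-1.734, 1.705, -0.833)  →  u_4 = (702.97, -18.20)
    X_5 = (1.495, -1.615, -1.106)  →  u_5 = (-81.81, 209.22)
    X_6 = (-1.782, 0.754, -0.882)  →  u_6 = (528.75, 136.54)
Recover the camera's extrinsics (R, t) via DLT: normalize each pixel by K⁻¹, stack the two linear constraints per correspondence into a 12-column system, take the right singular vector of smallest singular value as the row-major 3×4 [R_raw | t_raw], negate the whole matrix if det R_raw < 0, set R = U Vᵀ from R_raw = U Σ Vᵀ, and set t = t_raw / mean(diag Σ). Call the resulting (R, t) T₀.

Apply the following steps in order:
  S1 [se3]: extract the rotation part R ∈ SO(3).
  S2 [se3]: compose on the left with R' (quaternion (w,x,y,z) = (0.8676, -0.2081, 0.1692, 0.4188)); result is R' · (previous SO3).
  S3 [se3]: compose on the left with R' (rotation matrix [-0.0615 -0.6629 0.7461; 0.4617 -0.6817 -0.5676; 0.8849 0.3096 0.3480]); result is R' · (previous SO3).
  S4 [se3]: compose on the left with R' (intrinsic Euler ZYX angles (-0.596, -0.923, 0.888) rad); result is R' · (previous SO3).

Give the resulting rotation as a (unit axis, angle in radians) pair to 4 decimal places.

source (pnp_recover): camera pose = R=[-0.4430 0.7395 0.5068; -0.3596 -0.6644 0.6552; 0.8212 0.1080 0.5603], t=(-0.0500, 0.1600, 4.3600)
after S1 (rot_of_se3): [-0.4430 0.7395 0.5068; -0.3596 -0.6644 0.6552; 0.8212 0.1080 0.5603]
after S2 (compose_so3): [0.1223 0.9803 -0.1554; -0.0801 0.1658 0.9829; 0.9893 -0.1078 0.0988]
after S3 (compose_so3): [0.7837 -0.2506 -0.5683; -0.4504 0.4007 -0.7979; 0.4277 0.8813 0.2012]
after S4 (compose_so3): [0.0981 -0.9391 -0.3293; -0.8109 0.1164 -0.5735; 0.5769 0.3233 -0.7501]

rotation (axis_angle) = ((0.6999, -0.7072, 0.1001), 2.4462)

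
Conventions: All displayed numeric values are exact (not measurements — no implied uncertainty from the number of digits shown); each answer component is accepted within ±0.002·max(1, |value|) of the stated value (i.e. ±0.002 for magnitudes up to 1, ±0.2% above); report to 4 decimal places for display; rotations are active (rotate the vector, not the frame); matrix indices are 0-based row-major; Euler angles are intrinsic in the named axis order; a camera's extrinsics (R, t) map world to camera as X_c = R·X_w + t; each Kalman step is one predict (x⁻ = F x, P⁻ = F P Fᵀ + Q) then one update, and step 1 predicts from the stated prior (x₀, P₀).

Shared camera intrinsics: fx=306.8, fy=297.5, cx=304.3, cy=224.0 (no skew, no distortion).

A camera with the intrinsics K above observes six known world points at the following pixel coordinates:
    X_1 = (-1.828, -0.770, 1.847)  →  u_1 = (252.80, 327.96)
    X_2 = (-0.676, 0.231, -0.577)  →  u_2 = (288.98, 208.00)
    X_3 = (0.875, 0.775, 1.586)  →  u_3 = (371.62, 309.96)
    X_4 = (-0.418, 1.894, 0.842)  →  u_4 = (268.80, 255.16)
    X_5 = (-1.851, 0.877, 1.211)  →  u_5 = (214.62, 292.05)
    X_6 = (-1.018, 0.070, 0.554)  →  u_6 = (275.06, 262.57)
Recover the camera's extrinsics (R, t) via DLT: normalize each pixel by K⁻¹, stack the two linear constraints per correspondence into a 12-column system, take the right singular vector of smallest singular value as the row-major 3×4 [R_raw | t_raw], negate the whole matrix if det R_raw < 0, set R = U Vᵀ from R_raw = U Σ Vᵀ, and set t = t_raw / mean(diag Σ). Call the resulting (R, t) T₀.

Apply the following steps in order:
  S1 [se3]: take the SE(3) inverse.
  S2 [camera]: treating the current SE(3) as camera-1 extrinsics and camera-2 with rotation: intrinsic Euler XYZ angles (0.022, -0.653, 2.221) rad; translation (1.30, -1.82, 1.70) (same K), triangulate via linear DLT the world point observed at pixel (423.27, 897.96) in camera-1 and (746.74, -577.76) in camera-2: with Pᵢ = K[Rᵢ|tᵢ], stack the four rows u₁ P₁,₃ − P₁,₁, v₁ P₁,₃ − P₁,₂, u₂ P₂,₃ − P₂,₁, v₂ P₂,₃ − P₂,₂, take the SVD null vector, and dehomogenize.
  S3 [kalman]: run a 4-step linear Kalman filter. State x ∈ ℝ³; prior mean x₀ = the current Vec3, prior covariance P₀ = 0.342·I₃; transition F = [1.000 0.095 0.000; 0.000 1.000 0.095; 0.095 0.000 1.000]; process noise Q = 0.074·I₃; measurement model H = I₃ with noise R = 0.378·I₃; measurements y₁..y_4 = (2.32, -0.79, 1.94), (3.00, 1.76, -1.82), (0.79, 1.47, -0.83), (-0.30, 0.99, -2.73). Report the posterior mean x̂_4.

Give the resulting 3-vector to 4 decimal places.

result = (0.8552, 0.8541, -1.1699)

source (pnp_recover): camera pose = R=[0.9635 -0.2674 0.0091; -0.0957 -0.3127 0.9450; -0.2498 -0.9114 -0.3269], t=(0.3998, 0.2098, 6.2298)
after S1 (invert_se3): R=[0.9635 -0.0957 -0.2498; -0.2674 -0.3127 -0.9114; 0.0091 0.9450 -0.3269], t=(1.1913, 5.8506, 1.8345)
after S2 (triangulate): (-0.2143, 0.7593, -0.6235)
after S3 (kf_track): (0.8552, 0.8541, -1.1699)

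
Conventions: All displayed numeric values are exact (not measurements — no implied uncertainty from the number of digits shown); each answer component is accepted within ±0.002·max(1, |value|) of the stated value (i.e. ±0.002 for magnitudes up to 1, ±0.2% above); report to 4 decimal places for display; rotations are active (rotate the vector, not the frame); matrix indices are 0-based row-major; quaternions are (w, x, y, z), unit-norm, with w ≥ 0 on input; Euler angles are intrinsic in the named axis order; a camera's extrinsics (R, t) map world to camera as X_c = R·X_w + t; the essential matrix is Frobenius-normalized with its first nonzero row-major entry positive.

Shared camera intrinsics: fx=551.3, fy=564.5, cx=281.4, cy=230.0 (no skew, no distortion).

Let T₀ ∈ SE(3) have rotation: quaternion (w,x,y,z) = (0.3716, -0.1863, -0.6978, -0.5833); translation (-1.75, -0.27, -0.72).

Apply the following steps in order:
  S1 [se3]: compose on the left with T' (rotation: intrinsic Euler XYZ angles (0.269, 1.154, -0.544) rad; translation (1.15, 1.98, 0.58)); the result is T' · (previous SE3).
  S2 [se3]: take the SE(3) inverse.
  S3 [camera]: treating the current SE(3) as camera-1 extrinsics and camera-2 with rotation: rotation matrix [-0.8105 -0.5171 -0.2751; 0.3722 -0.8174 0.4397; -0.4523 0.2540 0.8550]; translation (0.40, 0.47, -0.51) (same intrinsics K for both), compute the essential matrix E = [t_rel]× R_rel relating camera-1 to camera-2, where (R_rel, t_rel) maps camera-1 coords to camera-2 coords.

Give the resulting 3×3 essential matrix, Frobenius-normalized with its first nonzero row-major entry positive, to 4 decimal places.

matrix = [0.4542 -0.0489 -0.3900; 0.0980 0.6314 0.2269; 0.3341 0.1916 -0.1766]

after S1 (compose_se3): R=[0.4099 0.9104 0.0556; -0.0537 -0.0368 0.9979; 0.9105 -0.4120 0.0338], t=(-0.1711, 2.3101, 1.9215)
after S2 (invert_se3): R=[0.4099 -0.0537 0.9105; 0.9104 -0.0368 -0.4120; 0.0556 0.9979 0.0338], t=(-1.5554, 1.0325, -2.3606)
after S3 (essential): [0.4542 -0.0489 -0.3900; 0.0980 0.6314 0.2269; 0.3341 0.1916 -0.1766]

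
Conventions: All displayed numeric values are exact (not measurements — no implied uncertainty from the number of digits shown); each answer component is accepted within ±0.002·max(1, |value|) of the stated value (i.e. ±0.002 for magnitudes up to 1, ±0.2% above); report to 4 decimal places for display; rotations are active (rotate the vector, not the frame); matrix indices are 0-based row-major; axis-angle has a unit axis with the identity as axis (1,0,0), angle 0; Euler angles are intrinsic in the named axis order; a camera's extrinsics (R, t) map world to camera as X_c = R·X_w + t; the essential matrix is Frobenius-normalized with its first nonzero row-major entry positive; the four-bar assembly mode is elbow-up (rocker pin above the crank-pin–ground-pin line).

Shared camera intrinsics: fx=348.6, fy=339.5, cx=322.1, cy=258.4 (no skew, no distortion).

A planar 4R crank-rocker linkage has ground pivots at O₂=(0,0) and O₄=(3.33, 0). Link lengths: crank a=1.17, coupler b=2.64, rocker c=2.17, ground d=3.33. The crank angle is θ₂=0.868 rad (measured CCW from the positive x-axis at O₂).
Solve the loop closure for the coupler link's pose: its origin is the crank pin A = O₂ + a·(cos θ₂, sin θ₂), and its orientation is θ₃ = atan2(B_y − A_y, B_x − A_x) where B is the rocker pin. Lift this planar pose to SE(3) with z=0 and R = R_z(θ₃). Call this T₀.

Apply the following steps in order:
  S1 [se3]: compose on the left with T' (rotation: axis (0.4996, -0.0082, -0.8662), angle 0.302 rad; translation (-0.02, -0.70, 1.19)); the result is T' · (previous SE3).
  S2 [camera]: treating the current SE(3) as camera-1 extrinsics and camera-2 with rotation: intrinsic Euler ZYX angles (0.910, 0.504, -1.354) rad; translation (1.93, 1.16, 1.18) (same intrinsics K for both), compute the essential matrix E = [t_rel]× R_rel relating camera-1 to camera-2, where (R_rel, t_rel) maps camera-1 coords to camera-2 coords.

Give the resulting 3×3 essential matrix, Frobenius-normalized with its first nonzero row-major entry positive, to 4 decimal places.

source (fourbar_fk): coupler pose = R=[0.8783 -0.4781 0.0000; 0.4781 0.8783 0.0000; 0.0000 0.0000 1.0000], t=(0.7562, 0.8928, 0.0000)
after S1 (compose_se3): R=[0.9716 -0.2358 -0.0220; 0.2300 0.9618 -0.1483; 0.0561 0.1390 0.9887], t=(0.9404, -0.0426, 1.3100)
after S2 (essential): [0.2240 -0.1653 0.2456; -0.3930 -0.5029 0.2846; -0.4990 0.1272 -0.3296]

matrix = [0.2240 -0.1653 0.2456; -0.3930 -0.5029 0.2846; -0.4990 0.1272 -0.3296]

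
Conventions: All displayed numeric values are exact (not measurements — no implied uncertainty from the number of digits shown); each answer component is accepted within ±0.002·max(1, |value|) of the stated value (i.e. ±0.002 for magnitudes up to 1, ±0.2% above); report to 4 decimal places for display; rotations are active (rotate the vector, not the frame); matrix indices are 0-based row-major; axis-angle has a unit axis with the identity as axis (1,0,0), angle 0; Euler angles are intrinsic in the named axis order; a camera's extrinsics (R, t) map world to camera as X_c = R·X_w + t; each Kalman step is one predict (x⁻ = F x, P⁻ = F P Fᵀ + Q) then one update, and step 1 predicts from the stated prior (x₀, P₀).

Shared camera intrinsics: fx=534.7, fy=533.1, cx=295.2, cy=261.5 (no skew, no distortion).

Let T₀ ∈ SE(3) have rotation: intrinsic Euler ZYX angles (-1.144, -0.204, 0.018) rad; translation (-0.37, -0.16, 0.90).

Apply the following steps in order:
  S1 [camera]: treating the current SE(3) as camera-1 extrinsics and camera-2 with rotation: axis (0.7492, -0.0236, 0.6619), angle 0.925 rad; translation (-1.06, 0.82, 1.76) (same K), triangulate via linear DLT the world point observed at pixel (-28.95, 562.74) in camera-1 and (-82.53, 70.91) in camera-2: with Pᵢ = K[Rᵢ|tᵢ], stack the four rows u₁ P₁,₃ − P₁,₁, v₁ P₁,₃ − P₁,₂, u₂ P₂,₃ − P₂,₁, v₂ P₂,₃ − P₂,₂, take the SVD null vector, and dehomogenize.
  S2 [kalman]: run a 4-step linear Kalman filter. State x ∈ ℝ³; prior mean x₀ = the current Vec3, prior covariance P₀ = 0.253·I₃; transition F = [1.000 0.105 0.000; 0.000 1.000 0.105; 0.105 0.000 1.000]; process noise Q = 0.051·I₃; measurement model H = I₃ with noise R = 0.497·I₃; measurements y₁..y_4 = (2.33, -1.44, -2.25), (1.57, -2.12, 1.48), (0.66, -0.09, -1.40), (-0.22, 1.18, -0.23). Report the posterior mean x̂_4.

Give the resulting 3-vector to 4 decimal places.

after S1 (triangulate): (-1.3069, -0.2286, 1.4693)
after S2 (kf_track): (0.2199, -0.2099, -0.0005)

result = (0.2199, -0.2099, -0.0005)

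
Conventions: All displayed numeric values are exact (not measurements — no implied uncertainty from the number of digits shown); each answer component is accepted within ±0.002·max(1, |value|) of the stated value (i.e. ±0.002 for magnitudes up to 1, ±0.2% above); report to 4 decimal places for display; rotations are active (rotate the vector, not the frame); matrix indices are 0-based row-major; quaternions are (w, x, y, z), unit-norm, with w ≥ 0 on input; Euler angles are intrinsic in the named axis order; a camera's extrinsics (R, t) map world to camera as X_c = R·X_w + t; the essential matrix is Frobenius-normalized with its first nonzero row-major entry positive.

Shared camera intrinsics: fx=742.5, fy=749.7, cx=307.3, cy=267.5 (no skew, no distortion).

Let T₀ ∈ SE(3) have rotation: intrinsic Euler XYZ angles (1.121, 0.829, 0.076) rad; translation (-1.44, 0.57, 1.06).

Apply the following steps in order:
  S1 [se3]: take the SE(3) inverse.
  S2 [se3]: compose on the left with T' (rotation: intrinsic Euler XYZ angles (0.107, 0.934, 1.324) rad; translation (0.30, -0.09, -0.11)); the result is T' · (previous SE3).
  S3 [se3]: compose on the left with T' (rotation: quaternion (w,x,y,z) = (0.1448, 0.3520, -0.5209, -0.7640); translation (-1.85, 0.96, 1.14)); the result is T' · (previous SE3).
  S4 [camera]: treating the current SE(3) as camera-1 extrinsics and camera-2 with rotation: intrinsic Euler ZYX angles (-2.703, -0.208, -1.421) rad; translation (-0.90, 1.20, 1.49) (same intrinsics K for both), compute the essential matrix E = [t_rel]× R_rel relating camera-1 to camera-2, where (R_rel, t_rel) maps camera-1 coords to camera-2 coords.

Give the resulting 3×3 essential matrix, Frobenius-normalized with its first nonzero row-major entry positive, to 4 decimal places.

after S1 (invert_se3): R=[0.6737 0.6950 -0.2512; -0.0513 0.3831 0.9223; 0.7373 -0.6084 0.2937], t=(0.8402, -1.2699, 1.0971)
after S2 (compose_se3): R=[0.7202 -0.6091 -0.3321; 0.6086 0.7845 -0.1189; 0.3330 -0.1165 0.9357], t=(2.0363, 0.4654, -0.5560)
after S3 (compose_se3): R=[-0.8294 0.3987 -0.3913; -0.4452 -0.0485 0.8941; 0.3375 0.9158 0.2177], t=(-2.9810, -0.8166, 0.6533)
after S4 (essential): [0.4163 -0.0849 0.4628; -0.2263 -0.0146 -0.2380; 0.1248 0.6936 -0.0221]

matrix = [0.4163 -0.0849 0.4628; -0.2263 -0.0146 -0.2380; 0.1248 0.6936 -0.0221]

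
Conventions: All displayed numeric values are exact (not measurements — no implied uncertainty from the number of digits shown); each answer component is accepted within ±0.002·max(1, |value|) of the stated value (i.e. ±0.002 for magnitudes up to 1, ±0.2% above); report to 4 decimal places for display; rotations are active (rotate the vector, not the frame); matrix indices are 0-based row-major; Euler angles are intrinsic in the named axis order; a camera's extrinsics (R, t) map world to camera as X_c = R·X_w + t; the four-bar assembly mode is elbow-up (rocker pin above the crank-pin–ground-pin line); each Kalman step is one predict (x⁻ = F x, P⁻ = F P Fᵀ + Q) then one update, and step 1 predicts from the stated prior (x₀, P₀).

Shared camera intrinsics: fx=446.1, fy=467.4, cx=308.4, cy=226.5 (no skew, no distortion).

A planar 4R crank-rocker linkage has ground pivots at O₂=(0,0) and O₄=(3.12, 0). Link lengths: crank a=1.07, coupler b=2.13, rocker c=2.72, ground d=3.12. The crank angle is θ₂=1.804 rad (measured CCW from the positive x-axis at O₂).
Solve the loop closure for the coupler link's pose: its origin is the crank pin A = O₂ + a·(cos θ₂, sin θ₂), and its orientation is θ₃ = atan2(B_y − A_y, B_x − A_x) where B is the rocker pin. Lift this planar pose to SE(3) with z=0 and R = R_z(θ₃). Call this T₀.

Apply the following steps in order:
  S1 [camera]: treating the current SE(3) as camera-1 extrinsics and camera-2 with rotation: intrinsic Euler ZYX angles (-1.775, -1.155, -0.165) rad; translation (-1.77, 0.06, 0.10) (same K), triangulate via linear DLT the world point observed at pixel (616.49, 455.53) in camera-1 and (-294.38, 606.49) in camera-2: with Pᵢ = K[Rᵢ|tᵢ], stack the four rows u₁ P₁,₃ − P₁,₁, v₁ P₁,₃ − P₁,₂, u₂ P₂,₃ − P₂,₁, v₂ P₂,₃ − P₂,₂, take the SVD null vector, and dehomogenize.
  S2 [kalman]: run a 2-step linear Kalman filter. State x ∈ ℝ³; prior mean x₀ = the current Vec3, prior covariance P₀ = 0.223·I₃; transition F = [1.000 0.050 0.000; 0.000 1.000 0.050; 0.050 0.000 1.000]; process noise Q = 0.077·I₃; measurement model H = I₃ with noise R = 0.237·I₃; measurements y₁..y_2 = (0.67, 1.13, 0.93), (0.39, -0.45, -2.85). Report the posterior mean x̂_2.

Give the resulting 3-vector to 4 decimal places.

result = (0.5531, -0.1006, -0.6725)

source (fourbar_fk): coupler pose = R=[0.8361 -0.5486 0.0000; 0.5486 0.8361 0.0000; 0.0000 0.0000 1.0000], t=(-0.2473, 1.0410, 0.0000)
after S1 (triangulate): (0.9404, -0.9585, 1.5418)
after S2 (kf_track): (0.5531, -0.1006, -0.6725)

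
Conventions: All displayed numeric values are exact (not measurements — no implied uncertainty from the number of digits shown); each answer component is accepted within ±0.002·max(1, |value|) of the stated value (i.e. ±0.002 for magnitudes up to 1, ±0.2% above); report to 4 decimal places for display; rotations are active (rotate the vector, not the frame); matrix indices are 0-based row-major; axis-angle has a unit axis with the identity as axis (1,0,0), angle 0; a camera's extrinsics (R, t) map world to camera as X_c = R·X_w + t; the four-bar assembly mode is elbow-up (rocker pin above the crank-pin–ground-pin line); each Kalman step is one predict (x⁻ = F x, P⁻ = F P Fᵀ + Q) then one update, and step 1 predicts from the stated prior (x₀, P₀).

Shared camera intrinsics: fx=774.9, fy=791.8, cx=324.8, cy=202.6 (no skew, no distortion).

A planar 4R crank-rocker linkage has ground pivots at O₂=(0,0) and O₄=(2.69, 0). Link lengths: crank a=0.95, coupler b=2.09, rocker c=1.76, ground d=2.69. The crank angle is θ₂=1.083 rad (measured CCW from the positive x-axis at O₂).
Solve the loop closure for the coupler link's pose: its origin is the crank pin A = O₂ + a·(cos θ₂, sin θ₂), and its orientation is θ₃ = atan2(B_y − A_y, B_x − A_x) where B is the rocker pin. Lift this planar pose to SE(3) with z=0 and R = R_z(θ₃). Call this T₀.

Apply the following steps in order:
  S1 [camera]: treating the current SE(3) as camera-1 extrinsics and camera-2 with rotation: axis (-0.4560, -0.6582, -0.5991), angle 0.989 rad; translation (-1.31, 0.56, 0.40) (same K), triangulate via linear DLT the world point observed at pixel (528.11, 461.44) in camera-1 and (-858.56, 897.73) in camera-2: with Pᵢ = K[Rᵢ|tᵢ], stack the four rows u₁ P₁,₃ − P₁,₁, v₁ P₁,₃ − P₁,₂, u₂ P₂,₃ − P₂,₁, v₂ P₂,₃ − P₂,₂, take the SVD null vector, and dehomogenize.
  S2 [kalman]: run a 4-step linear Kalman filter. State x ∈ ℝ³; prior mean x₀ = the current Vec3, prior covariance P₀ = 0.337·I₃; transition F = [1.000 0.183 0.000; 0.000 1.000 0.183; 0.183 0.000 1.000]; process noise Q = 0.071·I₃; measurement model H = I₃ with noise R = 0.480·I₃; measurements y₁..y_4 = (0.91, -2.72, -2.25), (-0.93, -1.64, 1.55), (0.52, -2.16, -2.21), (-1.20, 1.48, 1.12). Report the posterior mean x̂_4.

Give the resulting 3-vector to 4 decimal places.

result = (-0.6308, -0.6362, 0.1078)

source (fourbar_fk): coupler pose = R=[0.9058 -0.4236 0.0000; 0.4236 0.9058 0.0000; 0.0000 0.0000 1.0000], t=(0.4452, 0.8392, 0.0000)
after S1 (triangulate): (-0.1580, -0.2761, 1.5973)
after S2 (kf_track): (-0.6308, -0.6362, 0.1078)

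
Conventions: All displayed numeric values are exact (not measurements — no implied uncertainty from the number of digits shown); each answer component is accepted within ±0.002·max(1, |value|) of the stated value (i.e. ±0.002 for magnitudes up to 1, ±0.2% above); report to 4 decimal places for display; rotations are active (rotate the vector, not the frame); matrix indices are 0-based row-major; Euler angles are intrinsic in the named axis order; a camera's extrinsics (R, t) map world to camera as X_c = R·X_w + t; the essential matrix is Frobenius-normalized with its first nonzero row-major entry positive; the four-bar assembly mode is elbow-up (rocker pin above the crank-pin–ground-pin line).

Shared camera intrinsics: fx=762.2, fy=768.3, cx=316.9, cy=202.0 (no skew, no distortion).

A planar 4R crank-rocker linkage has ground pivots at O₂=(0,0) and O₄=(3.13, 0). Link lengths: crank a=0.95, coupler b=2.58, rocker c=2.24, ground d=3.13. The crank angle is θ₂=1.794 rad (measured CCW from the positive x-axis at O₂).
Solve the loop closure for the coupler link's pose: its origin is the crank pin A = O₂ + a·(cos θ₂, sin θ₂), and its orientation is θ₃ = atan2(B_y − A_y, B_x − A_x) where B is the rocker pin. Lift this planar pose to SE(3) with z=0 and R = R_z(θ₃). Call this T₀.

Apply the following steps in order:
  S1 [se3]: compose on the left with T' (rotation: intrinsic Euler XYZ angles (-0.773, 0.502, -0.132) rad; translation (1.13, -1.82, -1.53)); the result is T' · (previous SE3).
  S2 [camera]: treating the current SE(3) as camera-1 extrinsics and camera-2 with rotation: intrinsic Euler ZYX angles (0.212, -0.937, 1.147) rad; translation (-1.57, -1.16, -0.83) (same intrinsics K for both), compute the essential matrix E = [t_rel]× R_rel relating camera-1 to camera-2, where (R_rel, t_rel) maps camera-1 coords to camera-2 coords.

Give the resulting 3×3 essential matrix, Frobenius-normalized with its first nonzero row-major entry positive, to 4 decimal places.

source (fourbar_fk): coupler pose = R=[0.9083 -0.4184 0.0000; 0.4184 0.9083 0.0000; 0.0000 0.0000 1.0000], t=(-0.2103, 0.9264, 0.0000)
after S1 (compose_se3): R=[0.8376 -0.2588 0.4812; -0.1097 0.7831 0.6121; -0.5352 -0.5655 0.6275], t=(1.0542, -1.1137, -2.1608)
after S2 (essential): [0.4266 0.3481 0.0165; -0.0781 -0.4741 0.2797; -0.4622 0.1575 -0.3861]

matrix = [0.4266 0.3481 0.0165; -0.0781 -0.4741 0.2797; -0.4622 0.1575 -0.3861]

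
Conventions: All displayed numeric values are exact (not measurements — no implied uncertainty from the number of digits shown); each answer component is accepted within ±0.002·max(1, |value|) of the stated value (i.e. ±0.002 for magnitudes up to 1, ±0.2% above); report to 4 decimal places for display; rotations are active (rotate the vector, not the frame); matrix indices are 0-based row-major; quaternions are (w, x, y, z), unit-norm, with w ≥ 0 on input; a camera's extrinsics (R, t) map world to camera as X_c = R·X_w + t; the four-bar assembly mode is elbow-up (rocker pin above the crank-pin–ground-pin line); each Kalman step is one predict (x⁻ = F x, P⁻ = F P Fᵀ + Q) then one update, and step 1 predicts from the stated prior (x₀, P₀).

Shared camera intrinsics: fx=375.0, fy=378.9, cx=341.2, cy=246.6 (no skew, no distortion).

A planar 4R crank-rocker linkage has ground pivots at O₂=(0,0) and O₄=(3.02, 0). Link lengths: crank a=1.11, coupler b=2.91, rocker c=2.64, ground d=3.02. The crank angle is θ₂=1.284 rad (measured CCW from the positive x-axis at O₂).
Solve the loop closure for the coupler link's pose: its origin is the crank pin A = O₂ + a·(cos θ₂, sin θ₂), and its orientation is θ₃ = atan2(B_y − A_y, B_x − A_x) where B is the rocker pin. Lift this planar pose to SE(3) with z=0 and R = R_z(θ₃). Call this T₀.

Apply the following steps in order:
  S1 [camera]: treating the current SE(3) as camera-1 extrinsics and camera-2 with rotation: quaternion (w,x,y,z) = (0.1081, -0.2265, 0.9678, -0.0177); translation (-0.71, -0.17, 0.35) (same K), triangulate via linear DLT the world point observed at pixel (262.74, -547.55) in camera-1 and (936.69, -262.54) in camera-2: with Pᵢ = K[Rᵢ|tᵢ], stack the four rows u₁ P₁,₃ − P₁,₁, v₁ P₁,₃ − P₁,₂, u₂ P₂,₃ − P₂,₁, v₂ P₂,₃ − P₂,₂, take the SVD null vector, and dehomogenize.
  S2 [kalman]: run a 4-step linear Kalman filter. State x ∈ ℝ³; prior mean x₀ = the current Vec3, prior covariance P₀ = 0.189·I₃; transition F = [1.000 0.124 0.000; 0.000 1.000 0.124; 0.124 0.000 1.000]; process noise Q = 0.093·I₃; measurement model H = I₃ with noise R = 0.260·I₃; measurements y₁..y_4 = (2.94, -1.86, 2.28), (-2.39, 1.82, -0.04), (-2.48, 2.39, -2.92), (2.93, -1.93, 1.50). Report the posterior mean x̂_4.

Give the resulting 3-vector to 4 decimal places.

source (fourbar_fk): coupler pose = R=[0.8434 -0.5372 0.0000; 0.5372 0.8434 0.0000; 0.0000 0.0000 1.0000], t=(0.3140, 1.0647, 0.0000)
after S1 (triangulate): (-1.0900, -1.0511, 0.1944)
after S2 (kf_track): (0.5552, -0.1770, 0.0730)

result = (0.5552, -0.1770, 0.0730)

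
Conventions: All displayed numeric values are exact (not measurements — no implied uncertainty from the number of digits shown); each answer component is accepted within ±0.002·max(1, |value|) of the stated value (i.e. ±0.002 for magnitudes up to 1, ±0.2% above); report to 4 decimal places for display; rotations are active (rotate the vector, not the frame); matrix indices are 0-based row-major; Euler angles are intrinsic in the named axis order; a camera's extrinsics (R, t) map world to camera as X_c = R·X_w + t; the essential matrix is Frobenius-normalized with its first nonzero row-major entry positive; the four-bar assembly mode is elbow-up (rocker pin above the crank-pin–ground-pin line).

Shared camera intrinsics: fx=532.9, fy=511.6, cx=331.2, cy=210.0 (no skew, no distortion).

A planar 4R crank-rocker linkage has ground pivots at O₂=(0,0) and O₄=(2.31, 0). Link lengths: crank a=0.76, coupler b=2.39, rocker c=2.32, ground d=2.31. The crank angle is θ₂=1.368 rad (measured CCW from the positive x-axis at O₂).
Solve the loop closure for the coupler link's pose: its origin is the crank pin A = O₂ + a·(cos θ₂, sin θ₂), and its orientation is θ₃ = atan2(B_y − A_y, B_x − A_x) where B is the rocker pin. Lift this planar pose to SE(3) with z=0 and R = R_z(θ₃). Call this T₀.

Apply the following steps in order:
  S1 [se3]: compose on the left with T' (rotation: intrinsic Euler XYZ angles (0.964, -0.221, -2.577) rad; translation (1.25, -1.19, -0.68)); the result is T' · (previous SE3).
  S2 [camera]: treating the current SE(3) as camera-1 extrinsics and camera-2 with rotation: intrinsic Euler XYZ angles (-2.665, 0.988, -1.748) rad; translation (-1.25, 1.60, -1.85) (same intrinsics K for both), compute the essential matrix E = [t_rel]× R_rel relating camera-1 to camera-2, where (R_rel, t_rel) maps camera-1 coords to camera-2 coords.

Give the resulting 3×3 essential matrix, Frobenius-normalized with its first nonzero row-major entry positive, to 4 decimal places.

source (fourbar_fk): coupler pose = R=[0.7609 -0.6489 0.0000; 0.6489 0.7609 0.0000; 0.0000 0.0000 1.0000], t=(0.1531, 0.7444, 0.0000)
after S1 (compose_se3): R=[-0.2884 0.9321 -0.2192; -0.4915 -0.3406 -0.8015; -0.8217 -0.1234 0.5564], t=(1.5125, -1.6438, -1.2303)
after S2 (essential): [0.2317 0.3504 0.4219; -0.0889 -0.4564 0.5224; -0.1666 -0.3094 -0.1815]

matrix = [0.2317 0.3504 0.4219; -0.0889 -0.4564 0.5224; -0.1666 -0.3094 -0.1815]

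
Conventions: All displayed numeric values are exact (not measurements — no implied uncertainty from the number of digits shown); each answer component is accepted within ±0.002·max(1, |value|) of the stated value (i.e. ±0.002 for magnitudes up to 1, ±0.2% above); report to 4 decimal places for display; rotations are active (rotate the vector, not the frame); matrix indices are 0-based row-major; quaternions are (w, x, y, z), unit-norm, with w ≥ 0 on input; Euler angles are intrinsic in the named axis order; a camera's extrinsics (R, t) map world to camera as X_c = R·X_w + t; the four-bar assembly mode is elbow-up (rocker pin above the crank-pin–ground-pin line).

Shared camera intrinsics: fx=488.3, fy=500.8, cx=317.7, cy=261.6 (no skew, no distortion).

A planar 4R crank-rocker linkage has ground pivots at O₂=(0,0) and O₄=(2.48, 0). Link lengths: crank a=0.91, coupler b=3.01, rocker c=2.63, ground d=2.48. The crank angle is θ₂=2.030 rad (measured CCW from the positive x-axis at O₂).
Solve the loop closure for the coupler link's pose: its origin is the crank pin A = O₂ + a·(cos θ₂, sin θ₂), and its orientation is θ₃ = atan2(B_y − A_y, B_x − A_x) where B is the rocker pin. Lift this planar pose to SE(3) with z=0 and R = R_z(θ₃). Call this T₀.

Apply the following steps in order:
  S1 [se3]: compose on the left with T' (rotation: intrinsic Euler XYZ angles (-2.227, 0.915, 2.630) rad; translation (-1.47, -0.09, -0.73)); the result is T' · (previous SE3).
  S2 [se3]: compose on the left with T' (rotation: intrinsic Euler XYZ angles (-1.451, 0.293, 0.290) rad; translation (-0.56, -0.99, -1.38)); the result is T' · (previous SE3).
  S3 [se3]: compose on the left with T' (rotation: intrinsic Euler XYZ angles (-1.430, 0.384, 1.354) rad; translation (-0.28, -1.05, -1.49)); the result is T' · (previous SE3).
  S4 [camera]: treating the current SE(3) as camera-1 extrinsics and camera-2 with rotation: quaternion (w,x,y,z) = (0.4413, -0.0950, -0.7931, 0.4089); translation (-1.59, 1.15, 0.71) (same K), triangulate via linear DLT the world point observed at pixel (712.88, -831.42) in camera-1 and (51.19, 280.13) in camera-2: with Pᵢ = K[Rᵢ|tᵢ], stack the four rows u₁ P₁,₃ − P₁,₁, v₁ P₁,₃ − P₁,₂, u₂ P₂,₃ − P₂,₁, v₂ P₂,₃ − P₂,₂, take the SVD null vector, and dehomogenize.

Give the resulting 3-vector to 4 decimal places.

source (fourbar_fk): coupler pose = R=[0.8076 -0.5897 0.0000; 0.5897 0.8076 0.0000; 0.0000 0.0000 1.0000], t=(-0.4033, 0.8157, 0.0000)
after S1 (compose_se3): R=[-0.6055 0.0725 0.7926; 0.6960 0.5312 0.4831; -0.3860 0.8442 -0.3720], t=(-1.4991, 0.4944, -0.0330)
after S2 (compose_se3): R=[-0.8575 0.1649 0.4874; -0.0844 0.8893 -0.4494; -0.5075 -0.4265 -0.7487], t=(-2.0801, -0.5636, -1.3741)
after S3 (compose_se3): R=[-0.2847 -0.9322 0.2236; -0.5481 -0.0331 -0.8357; 0.7864 -0.3605 -0.5015], t=(-0.6993, -2.6516, 0.4572)
after S4 (triangulate): (-0.0363, -1.7505, -0.1352)

result = (-0.0363, -1.7505, -0.1352)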